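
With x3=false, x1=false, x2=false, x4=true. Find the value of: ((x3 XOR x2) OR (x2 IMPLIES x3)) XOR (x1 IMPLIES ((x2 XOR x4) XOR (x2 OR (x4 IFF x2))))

x3 XOR x2 = false XOR false = false
x2 IMPLIES x3 = false IMPLIES false = true
(x3 XOR x2) OR (x2 IMPLIES x3) = false OR true = true
x2 XOR x4 = false XOR true = true
x4 IFF x2 = true IFF false = false
x2 OR (x4 IFF x2) = false OR false = false
(x2 XOR x4) XOR (x2 OR (x4 IFF x2)) = true XOR false = true
x1 IMPLIES ((x2 XOR x4) XOR (x2 OR (x4 IFF x2))) = false IMPLIES true = true
((x3 XOR x2) OR (x2 IMPLIES x3)) XOR (x1 IMPLIES ((x2 XOR x4) XOR (x2 OR (x4 IFF x2)))) = true XOR true = false

false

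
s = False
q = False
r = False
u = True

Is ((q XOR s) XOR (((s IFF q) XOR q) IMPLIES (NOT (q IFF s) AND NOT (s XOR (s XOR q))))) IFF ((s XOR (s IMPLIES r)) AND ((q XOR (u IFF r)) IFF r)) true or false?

False

q XOR s = False XOR False = False
s IFF q = False IFF False = True
(s IFF q) XOR q = True XOR False = True
q IFF s = False IFF False = True
NOT (q IFF s) = NOT True = False
s XOR q = False XOR False = False
s XOR (s XOR q) = False XOR False = False
NOT (s XOR (s XOR q)) = NOT False = True
NOT (q IFF s) AND NOT (s XOR (s XOR q)) = False AND True = False
((s IFF q) XOR q) IMPLIES (NOT (q IFF s) AND NOT (s XOR (s XOR q))) = True IMPLIES False = False
(q XOR s) XOR (((s IFF q) XOR q) IMPLIES (NOT (q IFF s) AND NOT (s XOR (s XOR q)))) = False XOR False = False
s IMPLIES r = False IMPLIES False = True
s XOR (s IMPLIES r) = False XOR True = True
u IFF r = True IFF False = False
q XOR (u IFF r) = False XOR False = False
(q XOR (u IFF r)) IFF r = False IFF False = True
(s XOR (s IMPLIES r)) AND ((q XOR (u IFF r)) IFF r) = True AND True = True
((q XOR s) XOR (((s IFF q) XOR q) IMPLIES (NOT (q IFF s) AND NOT (s XOR (s XOR q))))) IFF ((s XOR (s IMPLIES r)) AND ((q XOR (u IFF r)) IFF r)) = False IFF True = False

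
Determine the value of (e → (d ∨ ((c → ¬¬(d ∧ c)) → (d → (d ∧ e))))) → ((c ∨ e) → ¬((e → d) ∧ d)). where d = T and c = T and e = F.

F

d ∧ c = T ∧ T = T
¬(d ∧ c) = ¬T = F
¬¬(d ∧ c) = ¬F = T
c → ¬¬(d ∧ c) = T → T = T
d ∧ e = T ∧ F = F
d → (d ∧ e) = T → F = F
(c → ¬¬(d ∧ c)) → (d → (d ∧ e)) = T → F = F
d ∨ ((c → ¬¬(d ∧ c)) → (d → (d ∧ e))) = T ∨ F = T
e → (d ∨ ((c → ¬¬(d ∧ c)) → (d → (d ∧ e)))) = F → T = T
c ∨ e = T ∨ F = T
e → d = F → T = T
(e → d) ∧ d = T ∧ T = T
¬((e → d) ∧ d) = ¬T = F
(c ∨ e) → ¬((e → d) ∧ d) = T → F = F
(e → (d ∨ ((c → ¬¬(d ∧ c)) → (d → (d ∧ e))))) → ((c ∨ e) → ¬((e → d) ∧ d)) = T → F = F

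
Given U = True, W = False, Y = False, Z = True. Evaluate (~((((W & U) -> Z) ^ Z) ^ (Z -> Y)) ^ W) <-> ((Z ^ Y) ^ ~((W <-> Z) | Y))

W & U = False & True = False
(W & U) -> Z = False -> True = True
((W & U) -> Z) ^ Z = True ^ True = False
Z -> Y = True -> False = False
(((W & U) -> Z) ^ Z) ^ (Z -> Y) = False ^ False = False
~((((W & U) -> Z) ^ Z) ^ (Z -> Y)) = ~False = True
~((((W & U) -> Z) ^ Z) ^ (Z -> Y)) ^ W = True ^ False = True
Z ^ Y = True ^ False = True
W <-> Z = False <-> True = False
(W <-> Z) | Y = False | False = False
~((W <-> Z) | Y) = ~False = True
(Z ^ Y) ^ ~((W <-> Z) | Y) = True ^ True = False
(~((((W & U) -> Z) ^ Z) ^ (Z -> Y)) ^ W) <-> ((Z ^ Y) ^ ~((W <-> Z) | Y)) = True <-> False = False

False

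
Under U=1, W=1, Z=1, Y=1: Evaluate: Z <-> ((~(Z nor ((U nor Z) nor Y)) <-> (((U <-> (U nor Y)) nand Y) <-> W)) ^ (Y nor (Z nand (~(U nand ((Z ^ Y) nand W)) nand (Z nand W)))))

1

Substituting U=1, W=1, Z=1, Y=1:
U nor Z = 1 nor 1 = 0
(U nor Z) nor Y = 0 nor 1 = 0
Z nor ((U nor Z) nor Y) = 1 nor 0 = 0
~(Z nor ((U nor Z) nor Y)) = ~0 = 1
U nor Y = 1 nor 1 = 0
U <-> (U nor Y) = 1 <-> 0 = 0
(U <-> (U nor Y)) nand Y = 0 nand 1 = 1
((U <-> (U nor Y)) nand Y) <-> W = 1 <-> 1 = 1
~(Z nor ((U nor Z) nor Y)) <-> (((U <-> (U nor Y)) nand Y) <-> W) = 1 <-> 1 = 1
Z ^ Y = 1 ^ 1 = 0
(Z ^ Y) nand W = 0 nand 1 = 1
U nand ((Z ^ Y) nand W) = 1 nand 1 = 0
~(U nand ((Z ^ Y) nand W)) = ~0 = 1
Z nand W = 1 nand 1 = 0
~(U nand ((Z ^ Y) nand W)) nand (Z nand W) = 1 nand 0 = 1
Z nand (~(U nand ((Z ^ Y) nand W)) nand (Z nand W)) = 1 nand 1 = 0
Y nor (Z nand (~(U nand ((Z ^ Y) nand W)) nand (Z nand W))) = 1 nor 0 = 0
(~(Z nor ((U nor Z) nor Y)) <-> (((U <-> (U nor Y)) nand Y) <-> W)) ^ (Y nor (Z nand (~(U nand ((Z ^ Y) nand W)) nand (Z nand W)))) = 1 ^ 0 = 1
Z <-> ((~(Z nor ((U nor Z) nor Y)) <-> (((U <-> (U nor Y)) nand Y) <-> W)) ^ (Y nor (Z nand (~(U nand ((Z ^ Y) nand W)) nand (Z nand W))))) = 1 <-> 1 = 1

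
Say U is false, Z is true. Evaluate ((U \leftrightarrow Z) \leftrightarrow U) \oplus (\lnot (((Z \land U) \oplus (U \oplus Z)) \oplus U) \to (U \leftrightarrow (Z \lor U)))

\text{False}

U \leftrightarrow Z = \text{False} \leftrightarrow \text{True} = \text{False}
(U \leftrightarrow Z) \leftrightarrow U = \text{False} \leftrightarrow \text{False} = \text{True}
Z \land U = \text{True} \land \text{False} = \text{False}
U \oplus Z = \text{False} \oplus \text{True} = \text{True}
(Z \land U) \oplus (U \oplus Z) = \text{False} \oplus \text{True} = \text{True}
((Z \land U) \oplus (U \oplus Z)) \oplus U = \text{True} \oplus \text{False} = \text{True}
\lnot (((Z \land U) \oplus (U \oplus Z)) \oplus U) = \lnot \text{True} = \text{False}
Z \lor U = \text{True} \lor \text{False} = \text{True}
U \leftrightarrow (Z \lor U) = \text{False} \leftrightarrow \text{True} = \text{False}
\lnot (((Z \land U) \oplus (U \oplus Z)) \oplus U) \to (U \leftrightarrow (Z \lor U)) = \text{False} \to \text{False} = \text{True}
((U \leftrightarrow Z) \leftrightarrow U) \oplus (\lnot (((Z \land U) \oplus (U \oplus Z)) \oplus U) \to (U \leftrightarrow (Z \lor U))) = \text{True} \oplus \text{True} = \text{False}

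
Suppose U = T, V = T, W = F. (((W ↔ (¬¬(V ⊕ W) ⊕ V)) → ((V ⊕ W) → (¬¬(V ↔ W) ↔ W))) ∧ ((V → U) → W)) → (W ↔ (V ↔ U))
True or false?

Substituting U=T, V=T, W=F:
V ⊕ W = T ⊕ F = T
¬(V ⊕ W) = ¬T = F
¬¬(V ⊕ W) = ¬F = T
¬¬(V ⊕ W) ⊕ V = T ⊕ T = F
W ↔ (¬¬(V ⊕ W) ⊕ V) = F ↔ F = T
V ⊕ W = T ⊕ F = T
V ↔ W = T ↔ F = F
¬(V ↔ W) = ¬F = T
¬¬(V ↔ W) = ¬T = F
¬¬(V ↔ W) ↔ W = F ↔ F = T
(V ⊕ W) → (¬¬(V ↔ W) ↔ W) = T → T = T
(W ↔ (¬¬(V ⊕ W) ⊕ V)) → ((V ⊕ W) → (¬¬(V ↔ W) ↔ W)) = T → T = T
V → U = T → T = T
(V → U) → W = T → F = F
((W ↔ (¬¬(V ⊕ W) ⊕ V)) → ((V ⊕ W) → (¬¬(V ↔ W) ↔ W))) ∧ ((V → U) → W) = T ∧ F = F
V ↔ U = T ↔ T = T
W ↔ (V ↔ U) = F ↔ T = F
(((W ↔ (¬¬(V ⊕ W) ⊕ V)) → ((V ⊕ W) → (¬¬(V ↔ W) ↔ W))) ∧ ((V → U) → W)) → (W ↔ (V ↔ U)) = F → F = T

T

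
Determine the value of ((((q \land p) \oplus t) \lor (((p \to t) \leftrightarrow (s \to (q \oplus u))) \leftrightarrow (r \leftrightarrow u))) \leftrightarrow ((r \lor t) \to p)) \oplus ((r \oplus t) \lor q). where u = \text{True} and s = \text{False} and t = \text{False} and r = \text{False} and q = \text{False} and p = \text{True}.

\text{True}

Substituting u=\text{True}, s=\text{False}, t=\text{False}, r=\text{False}, q=\text{False}, p=\text{True}:
q \land p = \text{False} \land \text{True} = \text{False}
(q \land p) \oplus t = \text{False} \oplus \text{False} = \text{False}
p \to t = \text{True} \to \text{False} = \text{False}
q \oplus u = \text{False} \oplus \text{True} = \text{True}
s \to (q \oplus u) = \text{False} \to \text{True} = \text{True}
(p \to t) \leftrightarrow (s \to (q \oplus u)) = \text{False} \leftrightarrow \text{True} = \text{False}
r \leftrightarrow u = \text{False} \leftrightarrow \text{True} = \text{False}
((p \to t) \leftrightarrow (s \to (q \oplus u))) \leftrightarrow (r \leftrightarrow u) = \text{False} \leftrightarrow \text{False} = \text{True}
((q \land p) \oplus t) \lor (((p \to t) \leftrightarrow (s \to (q \oplus u))) \leftrightarrow (r \leftrightarrow u)) = \text{False} \lor \text{True} = \text{True}
r \lor t = \text{False} \lor \text{False} = \text{False}
(r \lor t) \to p = \text{False} \to \text{True} = \text{True}
(((q \land p) \oplus t) \lor (((p \to t) \leftrightarrow (s \to (q \oplus u))) \leftrightarrow (r \leftrightarrow u))) \leftrightarrow ((r \lor t) \to p) = \text{True} \leftrightarrow \text{True} = \text{True}
r \oplus t = \text{False} \oplus \text{False} = \text{False}
(r \oplus t) \lor q = \text{False} \lor \text{False} = \text{False}
((((q \land p) \oplus t) \lor (((p \to t) \leftrightarrow (s \to (q \oplus u))) \leftrightarrow (r \leftrightarrow u))) \leftrightarrow ((r \lor t) \to p)) \oplus ((r \oplus t) \lor q) = \text{True} \oplus \text{False} = \text{True}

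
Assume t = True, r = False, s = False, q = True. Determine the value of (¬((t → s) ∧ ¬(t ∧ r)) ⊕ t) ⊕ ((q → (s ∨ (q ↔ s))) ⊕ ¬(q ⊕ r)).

False

t → s = True → False = False
t ∧ r = True ∧ False = False
¬(t ∧ r) = ¬False = True
(t → s) ∧ ¬(t ∧ r) = False ∧ True = False
¬((t → s) ∧ ¬(t ∧ r)) = ¬False = True
¬((t → s) ∧ ¬(t ∧ r)) ⊕ t = True ⊕ True = False
q ↔ s = True ↔ False = False
s ∨ (q ↔ s) = False ∨ False = False
q → (s ∨ (q ↔ s)) = True → False = False
q ⊕ r = True ⊕ False = True
¬(q ⊕ r) = ¬True = False
(q → (s ∨ (q ↔ s))) ⊕ ¬(q ⊕ r) = False ⊕ False = False
(¬((t → s) ∧ ¬(t ∧ r)) ⊕ t) ⊕ ((q → (s ∨ (q ↔ s))) ⊕ ¬(q ⊕ r)) = False ⊕ False = False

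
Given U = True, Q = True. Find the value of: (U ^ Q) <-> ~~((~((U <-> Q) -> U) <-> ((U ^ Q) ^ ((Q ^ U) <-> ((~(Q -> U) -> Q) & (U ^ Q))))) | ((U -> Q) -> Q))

False

U ^ Q = True ^ True = False
U <-> Q = True <-> True = True
(U <-> Q) -> U = True -> True = True
~((U <-> Q) -> U) = ~True = False
U ^ Q = True ^ True = False
Q ^ U = True ^ True = False
Q -> U = True -> True = True
~(Q -> U) = ~True = False
~(Q -> U) -> Q = False -> True = True
U ^ Q = True ^ True = False
(~(Q -> U) -> Q) & (U ^ Q) = True & False = False
(Q ^ U) <-> ((~(Q -> U) -> Q) & (U ^ Q)) = False <-> False = True
(U ^ Q) ^ ((Q ^ U) <-> ((~(Q -> U) -> Q) & (U ^ Q))) = False ^ True = True
~((U <-> Q) -> U) <-> ((U ^ Q) ^ ((Q ^ U) <-> ((~(Q -> U) -> Q) & (U ^ Q)))) = False <-> True = False
U -> Q = True -> True = True
(U -> Q) -> Q = True -> True = True
(~((U <-> Q) -> U) <-> ((U ^ Q) ^ ((Q ^ U) <-> ((~(Q -> U) -> Q) & (U ^ Q))))) | ((U -> Q) -> Q) = False | True = True
~((~((U <-> Q) -> U) <-> ((U ^ Q) ^ ((Q ^ U) <-> ((~(Q -> U) -> Q) & (U ^ Q))))) | ((U -> Q) -> Q)) = ~True = False
~~((~((U <-> Q) -> U) <-> ((U ^ Q) ^ ((Q ^ U) <-> ((~(Q -> U) -> Q) & (U ^ Q))))) | ((U -> Q) -> Q)) = ~False = True
(U ^ Q) <-> ~~((~((U <-> Q) -> U) <-> ((U ^ Q) ^ ((Q ^ U) <-> ((~(Q -> U) -> Q) & (U ^ Q))))) | ((U -> Q) -> Q)) = False <-> True = False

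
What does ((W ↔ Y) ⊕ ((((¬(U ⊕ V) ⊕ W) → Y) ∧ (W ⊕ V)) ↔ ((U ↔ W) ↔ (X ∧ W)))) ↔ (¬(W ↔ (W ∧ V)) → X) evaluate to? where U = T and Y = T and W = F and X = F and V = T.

T

Substituting U=T, Y=T, W=F, X=F, V=T:
W ↔ Y = F ↔ T = F
U ⊕ V = T ⊕ T = F
¬(U ⊕ V) = ¬F = T
¬(U ⊕ V) ⊕ W = T ⊕ F = T
(¬(U ⊕ V) ⊕ W) → Y = T → T = T
W ⊕ V = F ⊕ T = T
((¬(U ⊕ V) ⊕ W) → Y) ∧ (W ⊕ V) = T ∧ T = T
U ↔ W = T ↔ F = F
X ∧ W = F ∧ F = F
(U ↔ W) ↔ (X ∧ W) = F ↔ F = T
(((¬(U ⊕ V) ⊕ W) → Y) ∧ (W ⊕ V)) ↔ ((U ↔ W) ↔ (X ∧ W)) = T ↔ T = T
(W ↔ Y) ⊕ ((((¬(U ⊕ V) ⊕ W) → Y) ∧ (W ⊕ V)) ↔ ((U ↔ W) ↔ (X ∧ W))) = F ⊕ T = T
W ∧ V = F ∧ T = F
W ↔ (W ∧ V) = F ↔ F = T
¬(W ↔ (W ∧ V)) = ¬T = F
¬(W ↔ (W ∧ V)) → X = F → F = T
((W ↔ Y) ⊕ ((((¬(U ⊕ V) ⊕ W) → Y) ∧ (W ⊕ V)) ↔ ((U ↔ W) ↔ (X ∧ W)))) ↔ (¬(W ↔ (W ∧ V)) → X) = T ↔ T = T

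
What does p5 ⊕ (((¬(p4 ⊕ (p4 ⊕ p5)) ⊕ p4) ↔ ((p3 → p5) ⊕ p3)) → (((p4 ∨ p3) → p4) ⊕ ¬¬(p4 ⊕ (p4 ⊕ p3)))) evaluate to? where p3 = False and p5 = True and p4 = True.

Substituting p3=False, p5=True, p4=True:
p4 ⊕ p5 = True ⊕ True = False
p4 ⊕ (p4 ⊕ p5) = True ⊕ False = True
¬(p4 ⊕ (p4 ⊕ p5)) = ¬True = False
¬(p4 ⊕ (p4 ⊕ p5)) ⊕ p4 = False ⊕ True = True
p3 → p5 = False → True = True
(p3 → p5) ⊕ p3 = True ⊕ False = True
(¬(p4 ⊕ (p4 ⊕ p5)) ⊕ p4) ↔ ((p3 → p5) ⊕ p3) = True ↔ True = True
p4 ∨ p3 = True ∨ False = True
(p4 ∨ p3) → p4 = True → True = True
p4 ⊕ p3 = True ⊕ False = True
p4 ⊕ (p4 ⊕ p3) = True ⊕ True = False
¬(p4 ⊕ (p4 ⊕ p3)) = ¬False = True
¬¬(p4 ⊕ (p4 ⊕ p3)) = ¬True = False
((p4 ∨ p3) → p4) ⊕ ¬¬(p4 ⊕ (p4 ⊕ p3)) = True ⊕ False = True
((¬(p4 ⊕ (p4 ⊕ p5)) ⊕ p4) ↔ ((p3 → p5) ⊕ p3)) → (((p4 ∨ p3) → p4) ⊕ ¬¬(p4 ⊕ (p4 ⊕ p3))) = True → True = True
p5 ⊕ (((¬(p4 ⊕ (p4 ⊕ p5)) ⊕ p4) ↔ ((p3 → p5) ⊕ p3)) → (((p4 ∨ p3) → p4) ⊕ ¬¬(p4 ⊕ (p4 ⊕ p3)))) = True ⊕ True = False

False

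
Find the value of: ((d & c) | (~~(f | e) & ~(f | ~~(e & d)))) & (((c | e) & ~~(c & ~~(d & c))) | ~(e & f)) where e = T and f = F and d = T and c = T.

T

Substituting e=T, f=F, d=T, c=T:
d & c = T & T = T
f | e = F | T = T
~(f | e) = ~T = F
~~(f | e) = ~F = T
e & d = T & T = T
~(e & d) = ~T = F
~~(e & d) = ~F = T
f | ~~(e & d) = F | T = T
~(f | ~~(e & d)) = ~T = F
~~(f | e) & ~(f | ~~(e & d)) = T & F = F
(d & c) | (~~(f | e) & ~(f | ~~(e & d))) = T | F = T
c | e = T | T = T
d & c = T & T = T
~(d & c) = ~T = F
~~(d & c) = ~F = T
c & ~~(d & c) = T & T = T
~(c & ~~(d & c)) = ~T = F
~~(c & ~~(d & c)) = ~F = T
(c | e) & ~~(c & ~~(d & c)) = T & T = T
e & f = T & F = F
~(e & f) = ~F = T
((c | e) & ~~(c & ~~(d & c))) | ~(e & f) = T | T = T
((d & c) | (~~(f | e) & ~(f | ~~(e & d)))) & (((c | e) & ~~(c & ~~(d & c))) | ~(e & f)) = T & T = T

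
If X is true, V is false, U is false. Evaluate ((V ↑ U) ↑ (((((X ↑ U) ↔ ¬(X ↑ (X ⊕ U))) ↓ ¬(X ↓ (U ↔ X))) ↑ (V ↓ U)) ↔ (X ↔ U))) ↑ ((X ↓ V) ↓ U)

Substituting X=T, V=F, U=F:
V ↑ U = F ↑ F = T
X ↑ U = T ↑ F = T
X ⊕ U = T ⊕ F = T
X ↑ (X ⊕ U) = T ↑ T = F
¬(X ↑ (X ⊕ U)) = ¬F = T
(X ↑ U) ↔ ¬(X ↑ (X ⊕ U)) = T ↔ T = T
U ↔ X = F ↔ T = F
X ↓ (U ↔ X) = T ↓ F = F
¬(X ↓ (U ↔ X)) = ¬F = T
((X ↑ U) ↔ ¬(X ↑ (X ⊕ U))) ↓ ¬(X ↓ (U ↔ X)) = T ↓ T = F
V ↓ U = F ↓ F = T
(((X ↑ U) ↔ ¬(X ↑ (X ⊕ U))) ↓ ¬(X ↓ (U ↔ X))) ↑ (V ↓ U) = F ↑ T = T
X ↔ U = T ↔ F = F
((((X ↑ U) ↔ ¬(X ↑ (X ⊕ U))) ↓ ¬(X ↓ (U ↔ X))) ↑ (V ↓ U)) ↔ (X ↔ U) = T ↔ F = F
(V ↑ U) ↑ (((((X ↑ U) ↔ ¬(X ↑ (X ⊕ U))) ↓ ¬(X ↓ (U ↔ X))) ↑ (V ↓ U)) ↔ (X ↔ U)) = T ↑ F = T
X ↓ V = T ↓ F = F
(X ↓ V) ↓ U = F ↓ F = T
((V ↑ U) ↑ (((((X ↑ U) ↔ ¬(X ↑ (X ⊕ U))) ↓ ¬(X ↓ (U ↔ X))) ↑ (V ↓ U)) ↔ (X ↔ U))) ↑ ((X ↓ V) ↓ U) = T ↑ T = F

F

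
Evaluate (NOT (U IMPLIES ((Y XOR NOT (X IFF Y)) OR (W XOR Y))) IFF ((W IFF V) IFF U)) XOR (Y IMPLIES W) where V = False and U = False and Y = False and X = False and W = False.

False

X IFF Y = False IFF False = True
NOT (X IFF Y) = NOT True = False
Y XOR NOT (X IFF Y) = False XOR False = False
W XOR Y = False XOR False = False
(Y XOR NOT (X IFF Y)) OR (W XOR Y) = False OR False = False
U IMPLIES ((Y XOR NOT (X IFF Y)) OR (W XOR Y)) = False IMPLIES False = True
NOT (U IMPLIES ((Y XOR NOT (X IFF Y)) OR (W XOR Y))) = NOT True = False
W IFF V = False IFF False = True
(W IFF V) IFF U = True IFF False = False
NOT (U IMPLIES ((Y XOR NOT (X IFF Y)) OR (W XOR Y))) IFF ((W IFF V) IFF U) = False IFF False = True
Y IMPLIES W = False IMPLIES False = True
(NOT (U IMPLIES ((Y XOR NOT (X IFF Y)) OR (W XOR Y))) IFF ((W IFF V) IFF U)) XOR (Y IMPLIES W) = True XOR True = False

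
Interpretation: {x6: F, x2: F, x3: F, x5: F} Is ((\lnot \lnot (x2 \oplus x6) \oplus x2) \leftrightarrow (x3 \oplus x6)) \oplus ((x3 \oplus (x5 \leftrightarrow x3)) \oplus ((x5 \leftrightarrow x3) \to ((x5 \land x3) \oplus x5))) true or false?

x2 \oplus x6 = F \oplus F = F
\lnot (x2 \oplus x6) = \lnot F = T
\lnot \lnot (x2 \oplus x6) = \lnot T = F
\lnot \lnot (x2 \oplus x6) \oplus x2 = F \oplus F = F
x3 \oplus x6 = F \oplus F = F
(\lnot \lnot (x2 \oplus x6) \oplus x2) \leftrightarrow (x3 \oplus x6) = F \leftrightarrow F = T
x5 \leftrightarrow x3 = F \leftrightarrow F = T
x3 \oplus (x5 \leftrightarrow x3) = F \oplus T = T
x5 \leftrightarrow x3 = F \leftrightarrow F = T
x5 \land x3 = F \land F = F
(x5 \land x3) \oplus x5 = F \oplus F = F
(x5 \leftrightarrow x3) \to ((x5 \land x3) \oplus x5) = T \to F = F
(x3 \oplus (x5 \leftrightarrow x3)) \oplus ((x5 \leftrightarrow x3) \to ((x5 \land x3) \oplus x5)) = T \oplus F = T
((\lnot \lnot (x2 \oplus x6) \oplus x2) \leftrightarrow (x3 \oplus x6)) \oplus ((x3 \oplus (x5 \leftrightarrow x3)) \oplus ((x5 \leftrightarrow x3) \to ((x5 \land x3) \oplus x5))) = T \oplus T = F

F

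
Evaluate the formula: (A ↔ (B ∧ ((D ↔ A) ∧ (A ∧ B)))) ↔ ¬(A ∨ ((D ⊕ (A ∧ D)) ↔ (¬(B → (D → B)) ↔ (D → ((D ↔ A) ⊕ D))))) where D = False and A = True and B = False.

D ↔ A = False ↔ True = False
A ∧ B = True ∧ False = False
(D ↔ A) ∧ (A ∧ B) = False ∧ False = False
B ∧ ((D ↔ A) ∧ (A ∧ B)) = False ∧ False = False
A ↔ (B ∧ ((D ↔ A) ∧ (A ∧ B))) = True ↔ False = False
A ∧ D = True ∧ False = False
D ⊕ (A ∧ D) = False ⊕ False = False
D → B = False → False = True
B → (D → B) = False → True = True
¬(B → (D → B)) = ¬True = False
D ↔ A = False ↔ True = False
(D ↔ A) ⊕ D = False ⊕ False = False
D → ((D ↔ A) ⊕ D) = False → False = True
¬(B → (D → B)) ↔ (D → ((D ↔ A) ⊕ D)) = False ↔ True = False
(D ⊕ (A ∧ D)) ↔ (¬(B → (D → B)) ↔ (D → ((D ↔ A) ⊕ D))) = False ↔ False = True
A ∨ ((D ⊕ (A ∧ D)) ↔ (¬(B → (D → B)) ↔ (D → ((D ↔ A) ⊕ D)))) = True ∨ True = True
¬(A ∨ ((D ⊕ (A ∧ D)) ↔ (¬(B → (D → B)) ↔ (D → ((D ↔ A) ⊕ D))))) = ¬True = False
(A ↔ (B ∧ ((D ↔ A) ∧ (A ∧ B)))) ↔ ¬(A ∨ ((D ⊕ (A ∧ D)) ↔ (¬(B → (D → B)) ↔ (D → ((D ↔ A) ⊕ D))))) = False ↔ False = True

True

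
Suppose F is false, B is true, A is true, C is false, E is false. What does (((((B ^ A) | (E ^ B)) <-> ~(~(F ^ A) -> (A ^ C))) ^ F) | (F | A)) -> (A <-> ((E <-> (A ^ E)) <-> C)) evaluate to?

B ^ A = 1 ^ 1 = 0
E ^ B = 0 ^ 1 = 1
(B ^ A) | (E ^ B) = 0 | 1 = 1
F ^ A = 0 ^ 1 = 1
~(F ^ A) = ~1 = 0
A ^ C = 1 ^ 0 = 1
~(F ^ A) -> (A ^ C) = 0 -> 1 = 1
~(~(F ^ A) -> (A ^ C)) = ~1 = 0
((B ^ A) | (E ^ B)) <-> ~(~(F ^ A) -> (A ^ C)) = 1 <-> 0 = 0
(((B ^ A) | (E ^ B)) <-> ~(~(F ^ A) -> (A ^ C))) ^ F = 0 ^ 0 = 0
F | A = 0 | 1 = 1
((((B ^ A) | (E ^ B)) <-> ~(~(F ^ A) -> (A ^ C))) ^ F) | (F | A) = 0 | 1 = 1
A ^ E = 1 ^ 0 = 1
E <-> (A ^ E) = 0 <-> 1 = 0
(E <-> (A ^ E)) <-> C = 0 <-> 0 = 1
A <-> ((E <-> (A ^ E)) <-> C) = 1 <-> 1 = 1
(((((B ^ A) | (E ^ B)) <-> ~(~(F ^ A) -> (A ^ C))) ^ F) | (F | A)) -> (A <-> ((E <-> (A ^ E)) <-> C)) = 1 -> 1 = 1

1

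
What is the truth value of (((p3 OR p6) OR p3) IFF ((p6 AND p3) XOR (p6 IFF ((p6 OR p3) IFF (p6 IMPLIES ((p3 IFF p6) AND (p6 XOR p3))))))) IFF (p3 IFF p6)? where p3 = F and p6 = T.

Substituting p3=F, p6=T:
p3 OR p6 = F OR T = T
(p3 OR p6) OR p3 = T OR F = T
p6 AND p3 = T AND F = F
p6 OR p3 = T OR F = T
p3 IFF p6 = F IFF T = F
p6 XOR p3 = T XOR F = T
(p3 IFF p6) AND (p6 XOR p3) = F AND T = F
p6 IMPLIES ((p3 IFF p6) AND (p6 XOR p3)) = T IMPLIES F = F
(p6 OR p3) IFF (p6 IMPLIES ((p3 IFF p6) AND (p6 XOR p3))) = T IFF F = F
p6 IFF ((p6 OR p3) IFF (p6 IMPLIES ((p3 IFF p6) AND (p6 XOR p3)))) = T IFF F = F
(p6 AND p3) XOR (p6 IFF ((p6 OR p3) IFF (p6 IMPLIES ((p3 IFF p6) AND (p6 XOR p3))))) = F XOR F = F
((p3 OR p6) OR p3) IFF ((p6 AND p3) XOR (p6 IFF ((p6 OR p3) IFF (p6 IMPLIES ((p3 IFF p6) AND (p6 XOR p3)))))) = T IFF F = F
p3 IFF p6 = F IFF T = F
(((p3 OR p6) OR p3) IFF ((p6 AND p3) XOR (p6 IFF ((p6 OR p3) IFF (p6 IMPLIES ((p3 IFF p6) AND (p6 XOR p3))))))) IFF (p3 IFF p6) = F IFF F = T

T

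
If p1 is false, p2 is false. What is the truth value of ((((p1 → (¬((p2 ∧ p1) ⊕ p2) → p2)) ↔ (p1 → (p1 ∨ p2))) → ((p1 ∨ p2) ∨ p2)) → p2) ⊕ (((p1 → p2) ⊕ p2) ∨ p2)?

Substituting p1=False, p2=False:
p2 ∧ p1 = False ∧ False = False
(p2 ∧ p1) ⊕ p2 = False ⊕ False = False
¬((p2 ∧ p1) ⊕ p2) = ¬False = True
¬((p2 ∧ p1) ⊕ p2) → p2 = True → False = False
p1 → (¬((p2 ∧ p1) ⊕ p2) → p2) = False → False = True
p1 ∨ p2 = False ∨ False = False
p1 → (p1 ∨ p2) = False → False = True
(p1 → (¬((p2 ∧ p1) ⊕ p2) → p2)) ↔ (p1 → (p1 ∨ p2)) = True ↔ True = True
p1 ∨ p2 = False ∨ False = False
(p1 ∨ p2) ∨ p2 = False ∨ False = False
((p1 → (¬((p2 ∧ p1) ⊕ p2) → p2)) ↔ (p1 → (p1 ∨ p2))) → ((p1 ∨ p2) ∨ p2) = True → False = False
(((p1 → (¬((p2 ∧ p1) ⊕ p2) → p2)) ↔ (p1 → (p1 ∨ p2))) → ((p1 ∨ p2) ∨ p2)) → p2 = False → False = True
p1 → p2 = False → False = True
(p1 → p2) ⊕ p2 = True ⊕ False = True
((p1 → p2) ⊕ p2) ∨ p2 = True ∨ False = True
((((p1 → (¬((p2 ∧ p1) ⊕ p2) → p2)) ↔ (p1 → (p1 ∨ p2))) → ((p1 ∨ p2) ∨ p2)) → p2) ⊕ (((p1 → p2) ⊕ p2) ∨ p2) = True ⊕ True = False

False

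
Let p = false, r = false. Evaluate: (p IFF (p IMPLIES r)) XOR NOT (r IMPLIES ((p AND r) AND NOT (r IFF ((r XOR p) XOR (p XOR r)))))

false

p IMPLIES r = false IMPLIES false = true
p IFF (p IMPLIES r) = false IFF true = false
p AND r = false AND false = false
r XOR p = false XOR false = false
p XOR r = false XOR false = false
(r XOR p) XOR (p XOR r) = false XOR false = false
r IFF ((r XOR p) XOR (p XOR r)) = false IFF false = true
NOT (r IFF ((r XOR p) XOR (p XOR r))) = NOT true = false
(p AND r) AND NOT (r IFF ((r XOR p) XOR (p XOR r))) = false AND false = false
r IMPLIES ((p AND r) AND NOT (r IFF ((r XOR p) XOR (p XOR r)))) = false IMPLIES false = true
NOT (r IMPLIES ((p AND r) AND NOT (r IFF ((r XOR p) XOR (p XOR r))))) = NOT true = false
(p IFF (p IMPLIES r)) XOR NOT (r IMPLIES ((p AND r) AND NOT (r IFF ((r XOR p) XOR (p XOR r))))) = false XOR false = false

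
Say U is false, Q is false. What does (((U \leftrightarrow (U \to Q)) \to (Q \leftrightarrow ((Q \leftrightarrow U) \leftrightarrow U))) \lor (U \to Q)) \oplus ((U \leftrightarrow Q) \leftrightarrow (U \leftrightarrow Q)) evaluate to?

\text{False}

U \to Q = \text{False} \to \text{False} = \text{True}
U \leftrightarrow (U \to Q) = \text{False} \leftrightarrow \text{True} = \text{False}
Q \leftrightarrow U = \text{False} \leftrightarrow \text{False} = \text{True}
(Q \leftrightarrow U) \leftrightarrow U = \text{True} \leftrightarrow \text{False} = \text{False}
Q \leftrightarrow ((Q \leftrightarrow U) \leftrightarrow U) = \text{False} \leftrightarrow \text{False} = \text{True}
(U \leftrightarrow (U \to Q)) \to (Q \leftrightarrow ((Q \leftrightarrow U) \leftrightarrow U)) = \text{False} \to \text{True} = \text{True}
U \to Q = \text{False} \to \text{False} = \text{True}
((U \leftrightarrow (U \to Q)) \to (Q \leftrightarrow ((Q \leftrightarrow U) \leftrightarrow U))) \lor (U \to Q) = \text{True} \lor \text{True} = \text{True}
U \leftrightarrow Q = \text{False} \leftrightarrow \text{False} = \text{True}
U \leftrightarrow Q = \text{False} \leftrightarrow \text{False} = \text{True}
(U \leftrightarrow Q) \leftrightarrow (U \leftrightarrow Q) = \text{True} \leftrightarrow \text{True} = \text{True}
(((U \leftrightarrow (U \to Q)) \to (Q \leftrightarrow ((Q \leftrightarrow U) \leftrightarrow U))) \lor (U \to Q)) \oplus ((U \leftrightarrow Q) \leftrightarrow (U \leftrightarrow Q)) = \text{True} \oplus \text{True} = \text{False}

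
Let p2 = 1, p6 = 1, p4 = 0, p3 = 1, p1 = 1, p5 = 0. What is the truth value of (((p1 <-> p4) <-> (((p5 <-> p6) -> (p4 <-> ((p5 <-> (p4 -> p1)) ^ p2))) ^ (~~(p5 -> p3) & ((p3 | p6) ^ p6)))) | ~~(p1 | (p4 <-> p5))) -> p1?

1

p1 <-> p4 = 1 <-> 0 = 0
p5 <-> p6 = 0 <-> 1 = 0
p4 -> p1 = 0 -> 1 = 1
p5 <-> (p4 -> p1) = 0 <-> 1 = 0
(p5 <-> (p4 -> p1)) ^ p2 = 0 ^ 1 = 1
p4 <-> ((p5 <-> (p4 -> p1)) ^ p2) = 0 <-> 1 = 0
(p5 <-> p6) -> (p4 <-> ((p5 <-> (p4 -> p1)) ^ p2)) = 0 -> 0 = 1
p5 -> p3 = 0 -> 1 = 1
~(p5 -> p3) = ~1 = 0
~~(p5 -> p3) = ~0 = 1
p3 | p6 = 1 | 1 = 1
(p3 | p6) ^ p6 = 1 ^ 1 = 0
~~(p5 -> p3) & ((p3 | p6) ^ p6) = 1 & 0 = 0
((p5 <-> p6) -> (p4 <-> ((p5 <-> (p4 -> p1)) ^ p2))) ^ (~~(p5 -> p3) & ((p3 | p6) ^ p6)) = 1 ^ 0 = 1
(p1 <-> p4) <-> (((p5 <-> p6) -> (p4 <-> ((p5 <-> (p4 -> p1)) ^ p2))) ^ (~~(p5 -> p3) & ((p3 | p6) ^ p6))) = 0 <-> 1 = 0
p4 <-> p5 = 0 <-> 0 = 1
p1 | (p4 <-> p5) = 1 | 1 = 1
~(p1 | (p4 <-> p5)) = ~1 = 0
~~(p1 | (p4 <-> p5)) = ~0 = 1
((p1 <-> p4) <-> (((p5 <-> p6) -> (p4 <-> ((p5 <-> (p4 -> p1)) ^ p2))) ^ (~~(p5 -> p3) & ((p3 | p6) ^ p6)))) | ~~(p1 | (p4 <-> p5)) = 0 | 1 = 1
(((p1 <-> p4) <-> (((p5 <-> p6) -> (p4 <-> ((p5 <-> (p4 -> p1)) ^ p2))) ^ (~~(p5 -> p3) & ((p3 | p6) ^ p6)))) | ~~(p1 | (p4 <-> p5))) -> p1 = 1 -> 1 = 1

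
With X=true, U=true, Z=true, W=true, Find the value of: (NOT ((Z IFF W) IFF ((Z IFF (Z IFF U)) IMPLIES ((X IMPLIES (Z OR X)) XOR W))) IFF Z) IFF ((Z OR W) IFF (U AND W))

Z IFF W = true IFF true = true
Z IFF U = true IFF true = true
Z IFF (Z IFF U) = true IFF true = true
Z OR X = true OR true = true
X IMPLIES (Z OR X) = true IMPLIES true = true
(X IMPLIES (Z OR X)) XOR W = true XOR true = false
(Z IFF (Z IFF U)) IMPLIES ((X IMPLIES (Z OR X)) XOR W) = true IMPLIES false = false
(Z IFF W) IFF ((Z IFF (Z IFF U)) IMPLIES ((X IMPLIES (Z OR X)) XOR W)) = true IFF false = false
NOT ((Z IFF W) IFF ((Z IFF (Z IFF U)) IMPLIES ((X IMPLIES (Z OR X)) XOR W))) = NOT false = true
NOT ((Z IFF W) IFF ((Z IFF (Z IFF U)) IMPLIES ((X IMPLIES (Z OR X)) XOR W))) IFF Z = true IFF true = true
Z OR W = true OR true = true
U AND W = true AND true = true
(Z OR W) IFF (U AND W) = true IFF true = true
(NOT ((Z IFF W) IFF ((Z IFF (Z IFF U)) IMPLIES ((X IMPLIES (Z OR X)) XOR W))) IFF Z) IFF ((Z OR W) IFF (U AND W)) = true IFF true = true

true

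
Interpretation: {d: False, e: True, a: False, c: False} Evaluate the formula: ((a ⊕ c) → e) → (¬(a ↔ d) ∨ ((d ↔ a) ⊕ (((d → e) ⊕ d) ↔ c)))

a ⊕ c = False ⊕ False = False
(a ⊕ c) → e = False → True = True
a ↔ d = False ↔ False = True
¬(a ↔ d) = ¬True = False
d ↔ a = False ↔ False = True
d → e = False → True = True
(d → e) ⊕ d = True ⊕ False = True
((d → e) ⊕ d) ↔ c = True ↔ False = False
(d ↔ a) ⊕ (((d → e) ⊕ d) ↔ c) = True ⊕ False = True
¬(a ↔ d) ∨ ((d ↔ a) ⊕ (((d → e) ⊕ d) ↔ c)) = False ∨ True = True
((a ⊕ c) → e) → (¬(a ↔ d) ∨ ((d ↔ a) ⊕ (((d → e) ⊕ d) ↔ c))) = True → True = True

True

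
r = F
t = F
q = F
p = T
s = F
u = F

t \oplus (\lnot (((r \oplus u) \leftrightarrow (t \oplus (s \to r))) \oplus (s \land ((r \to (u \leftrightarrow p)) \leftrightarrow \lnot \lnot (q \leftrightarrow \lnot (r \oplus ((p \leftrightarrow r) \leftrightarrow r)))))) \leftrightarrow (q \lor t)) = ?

F

r \oplus u = F \oplus F = F
s \to r = F \to F = T
t \oplus (s \to r) = F \oplus T = T
(r \oplus u) \leftrightarrow (t \oplus (s \to r)) = F \leftrightarrow T = F
u \leftrightarrow p = F \leftrightarrow T = F
r \to (u \leftrightarrow p) = F \to F = T
p \leftrightarrow r = T \leftrightarrow F = F
(p \leftrightarrow r) \leftrightarrow r = F \leftrightarrow F = T
r \oplus ((p \leftrightarrow r) \leftrightarrow r) = F \oplus T = T
\lnot (r \oplus ((p \leftrightarrow r) \leftrightarrow r)) = \lnot T = F
q \leftrightarrow \lnot (r \oplus ((p \leftrightarrow r) \leftrightarrow r)) = F \leftrightarrow F = T
\lnot (q \leftrightarrow \lnot (r \oplus ((p \leftrightarrow r) \leftrightarrow r))) = \lnot T = F
\lnot \lnot (q \leftrightarrow \lnot (r \oplus ((p \leftrightarrow r) \leftrightarrow r))) = \lnot F = T
(r \to (u \leftrightarrow p)) \leftrightarrow \lnot \lnot (q \leftrightarrow \lnot (r \oplus ((p \leftrightarrow r) \leftrightarrow r))) = T \leftrightarrow T = T
s \land ((r \to (u \leftrightarrow p)) \leftrightarrow \lnot \lnot (q \leftrightarrow \lnot (r \oplus ((p \leftrightarrow r) \leftrightarrow r)))) = F \land T = F
((r \oplus u) \leftrightarrow (t \oplus (s \to r))) \oplus (s \land ((r \to (u \leftrightarrow p)) \leftrightarrow \lnot \lnot (q \leftrightarrow \lnot (r \oplus ((p \leftrightarrow r) \leftrightarrow r))))) = F \oplus F = F
\lnot (((r \oplus u) \leftrightarrow (t \oplus (s \to r))) \oplus (s \land ((r \to (u \leftrightarrow p)) \leftrightarrow \lnot \lnot (q \leftrightarrow \lnot (r \oplus ((p \leftrightarrow r) \leftrightarrow r)))))) = \lnot F = T
q \lor t = F \lor F = F
\lnot (((r \oplus u) \leftrightarrow (t \oplus (s \to r))) \oplus (s \land ((r \to (u \leftrightarrow p)) \leftrightarrow \lnot \lnot (q \leftrightarrow \lnot (r \oplus ((p \leftrightarrow r) \leftrightarrow r)))))) \leftrightarrow (q \lor t) = T \leftrightarrow F = F
t \oplus (\lnot (((r \oplus u) \leftrightarrow (t \oplus (s \to r))) \oplus (s \land ((r \to (u \leftrightarrow p)) \leftrightarrow \lnot \lnot (q \leftrightarrow \lnot (r \oplus ((p \leftrightarrow r) \leftrightarrow r)))))) \leftrightarrow (q \lor t)) = F \oplus F = F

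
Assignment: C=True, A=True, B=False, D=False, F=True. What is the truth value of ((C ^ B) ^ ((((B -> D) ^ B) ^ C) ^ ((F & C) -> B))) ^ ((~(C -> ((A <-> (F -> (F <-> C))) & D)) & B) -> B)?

False

C ^ B = True ^ False = True
B -> D = False -> False = True
(B -> D) ^ B = True ^ False = True
((B -> D) ^ B) ^ C = True ^ True = False
F & C = True & True = True
(F & C) -> B = True -> False = False
(((B -> D) ^ B) ^ C) ^ ((F & C) -> B) = False ^ False = False
(C ^ B) ^ ((((B -> D) ^ B) ^ C) ^ ((F & C) -> B)) = True ^ False = True
F <-> C = True <-> True = True
F -> (F <-> C) = True -> True = True
A <-> (F -> (F <-> C)) = True <-> True = True
(A <-> (F -> (F <-> C))) & D = True & False = False
C -> ((A <-> (F -> (F <-> C))) & D) = True -> False = False
~(C -> ((A <-> (F -> (F <-> C))) & D)) = ~False = True
~(C -> ((A <-> (F -> (F <-> C))) & D)) & B = True & False = False
(~(C -> ((A <-> (F -> (F <-> C))) & D)) & B) -> B = False -> False = True
((C ^ B) ^ ((((B -> D) ^ B) ^ C) ^ ((F & C) -> B))) ^ ((~(C -> ((A <-> (F -> (F <-> C))) & D)) & B) -> B) = True ^ True = False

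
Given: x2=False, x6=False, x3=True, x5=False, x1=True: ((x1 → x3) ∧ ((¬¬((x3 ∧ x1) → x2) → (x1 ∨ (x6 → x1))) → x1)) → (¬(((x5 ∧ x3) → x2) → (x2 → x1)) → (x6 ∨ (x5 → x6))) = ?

x1 → x3 = True → True = True
x3 ∧ x1 = True ∧ True = True
(x3 ∧ x1) → x2 = True → False = False
¬((x3 ∧ x1) → x2) = ¬False = True
¬¬((x3 ∧ x1) → x2) = ¬True = False
x6 → x1 = False → True = True
x1 ∨ (x6 → x1) = True ∨ True = True
¬¬((x3 ∧ x1) → x2) → (x1 ∨ (x6 → x1)) = False → True = True
(¬¬((x3 ∧ x1) → x2) → (x1 ∨ (x6 → x1))) → x1 = True → True = True
(x1 → x3) ∧ ((¬¬((x3 ∧ x1) → x2) → (x1 ∨ (x6 → x1))) → x1) = True ∧ True = True
x5 ∧ x3 = False ∧ True = False
(x5 ∧ x3) → x2 = False → False = True
x2 → x1 = False → True = True
((x5 ∧ x3) → x2) → (x2 → x1) = True → True = True
¬(((x5 ∧ x3) → x2) → (x2 → x1)) = ¬True = False
x5 → x6 = False → False = True
x6 ∨ (x5 → x6) = False ∨ True = True
¬(((x5 ∧ x3) → x2) → (x2 → x1)) → (x6 ∨ (x5 → x6)) = False → True = True
((x1 → x3) ∧ ((¬¬((x3 ∧ x1) → x2) → (x1 ∨ (x6 → x1))) → x1)) → (¬(((x5 ∧ x3) → x2) → (x2 → x1)) → (x6 ∨ (x5 → x6))) = True → True = True

True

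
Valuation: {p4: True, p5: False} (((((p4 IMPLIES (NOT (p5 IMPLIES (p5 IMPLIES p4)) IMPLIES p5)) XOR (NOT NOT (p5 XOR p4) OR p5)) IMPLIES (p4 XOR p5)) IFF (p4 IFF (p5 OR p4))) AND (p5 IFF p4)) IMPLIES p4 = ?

True

p5 IMPLIES p4 = False IMPLIES True = True
p5 IMPLIES (p5 IMPLIES p4) = False IMPLIES True = True
NOT (p5 IMPLIES (p5 IMPLIES p4)) = NOT True = False
NOT (p5 IMPLIES (p5 IMPLIES p4)) IMPLIES p5 = False IMPLIES False = True
p4 IMPLIES (NOT (p5 IMPLIES (p5 IMPLIES p4)) IMPLIES p5) = True IMPLIES True = True
p5 XOR p4 = False XOR True = True
NOT (p5 XOR p4) = NOT True = False
NOT NOT (p5 XOR p4) = NOT False = True
NOT NOT (p5 XOR p4) OR p5 = True OR False = True
(p4 IMPLIES (NOT (p5 IMPLIES (p5 IMPLIES p4)) IMPLIES p5)) XOR (NOT NOT (p5 XOR p4) OR p5) = True XOR True = False
p4 XOR p5 = True XOR False = True
((p4 IMPLIES (NOT (p5 IMPLIES (p5 IMPLIES p4)) IMPLIES p5)) XOR (NOT NOT (p5 XOR p4) OR p5)) IMPLIES (p4 XOR p5) = False IMPLIES True = True
p5 OR p4 = False OR True = True
p4 IFF (p5 OR p4) = True IFF True = True
(((p4 IMPLIES (NOT (p5 IMPLIES (p5 IMPLIES p4)) IMPLIES p5)) XOR (NOT NOT (p5 XOR p4) OR p5)) IMPLIES (p4 XOR p5)) IFF (p4 IFF (p5 OR p4)) = True IFF True = True
p5 IFF p4 = False IFF True = False
((((p4 IMPLIES (NOT (p5 IMPLIES (p5 IMPLIES p4)) IMPLIES p5)) XOR (NOT NOT (p5 XOR p4) OR p5)) IMPLIES (p4 XOR p5)) IFF (p4 IFF (p5 OR p4))) AND (p5 IFF p4) = True AND False = False
(((((p4 IMPLIES (NOT (p5 IMPLIES (p5 IMPLIES p4)) IMPLIES p5)) XOR (NOT NOT (p5 XOR p4) OR p5)) IMPLIES (p4 XOR p5)) IFF (p4 IFF (p5 OR p4))) AND (p5 IFF p4)) IMPLIES p4 = False IMPLIES True = True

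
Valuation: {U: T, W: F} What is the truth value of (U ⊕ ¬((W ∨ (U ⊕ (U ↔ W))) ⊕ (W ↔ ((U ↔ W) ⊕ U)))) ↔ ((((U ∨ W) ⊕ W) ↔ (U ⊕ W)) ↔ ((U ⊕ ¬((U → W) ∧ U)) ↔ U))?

F

U ↔ W = T ↔ F = F
U ⊕ (U ↔ W) = T ⊕ F = T
W ∨ (U ⊕ (U ↔ W)) = F ∨ T = T
U ↔ W = T ↔ F = F
(U ↔ W) ⊕ U = F ⊕ T = T
W ↔ ((U ↔ W) ⊕ U) = F ↔ T = F
(W ∨ (U ⊕ (U ↔ W))) ⊕ (W ↔ ((U ↔ W) ⊕ U)) = T ⊕ F = T
¬((W ∨ (U ⊕ (U ↔ W))) ⊕ (W ↔ ((U ↔ W) ⊕ U))) = ¬T = F
U ⊕ ¬((W ∨ (U ⊕ (U ↔ W))) ⊕ (W ↔ ((U ↔ W) ⊕ U))) = T ⊕ F = T
U ∨ W = T ∨ F = T
(U ∨ W) ⊕ W = T ⊕ F = T
U ⊕ W = T ⊕ F = T
((U ∨ W) ⊕ W) ↔ (U ⊕ W) = T ↔ T = T
U → W = T → F = F
(U → W) ∧ U = F ∧ T = F
¬((U → W) ∧ U) = ¬F = T
U ⊕ ¬((U → W) ∧ U) = T ⊕ T = F
(U ⊕ ¬((U → W) ∧ U)) ↔ U = F ↔ T = F
(((U ∨ W) ⊕ W) ↔ (U ⊕ W)) ↔ ((U ⊕ ¬((U → W) ∧ U)) ↔ U) = T ↔ F = F
(U ⊕ ¬((W ∨ (U ⊕ (U ↔ W))) ⊕ (W ↔ ((U ↔ W) ⊕ U)))) ↔ ((((U ∨ W) ⊕ W) ↔ (U ⊕ W)) ↔ ((U ⊕ ¬((U → W) ∧ U)) ↔ U)) = T ↔ F = F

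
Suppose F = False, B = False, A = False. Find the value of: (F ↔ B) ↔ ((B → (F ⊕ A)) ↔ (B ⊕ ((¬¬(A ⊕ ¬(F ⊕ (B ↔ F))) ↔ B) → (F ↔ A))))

True

F ↔ B = False ↔ False = True
F ⊕ A = False ⊕ False = False
B → (F ⊕ A) = False → False = True
B ↔ F = False ↔ False = True
F ⊕ (B ↔ F) = False ⊕ True = True
¬(F ⊕ (B ↔ F)) = ¬True = False
A ⊕ ¬(F ⊕ (B ↔ F)) = False ⊕ False = False
¬(A ⊕ ¬(F ⊕ (B ↔ F))) = ¬False = True
¬¬(A ⊕ ¬(F ⊕ (B ↔ F))) = ¬True = False
¬¬(A ⊕ ¬(F ⊕ (B ↔ F))) ↔ B = False ↔ False = True
F ↔ A = False ↔ False = True
(¬¬(A ⊕ ¬(F ⊕ (B ↔ F))) ↔ B) → (F ↔ A) = True → True = True
B ⊕ ((¬¬(A ⊕ ¬(F ⊕ (B ↔ F))) ↔ B) → (F ↔ A)) = False ⊕ True = True
(B → (F ⊕ A)) ↔ (B ⊕ ((¬¬(A ⊕ ¬(F ⊕ (B ↔ F))) ↔ B) → (F ↔ A))) = True ↔ True = True
(F ↔ B) ↔ ((B → (F ⊕ A)) ↔ (B ⊕ ((¬¬(A ⊕ ¬(F ⊕ (B ↔ F))) ↔ B) → (F ↔ A)))) = True ↔ True = True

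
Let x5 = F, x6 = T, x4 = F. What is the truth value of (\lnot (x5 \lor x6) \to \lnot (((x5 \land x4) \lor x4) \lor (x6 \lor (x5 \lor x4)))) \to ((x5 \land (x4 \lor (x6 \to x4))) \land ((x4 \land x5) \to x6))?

F

x5 \lor x6 = F \lor T = T
\lnot (x5 \lor x6) = \lnot T = F
x5 \land x4 = F \land F = F
(x5 \land x4) \lor x4 = F \lor F = F
x5 \lor x4 = F \lor F = F
x6 \lor (x5 \lor x4) = T \lor F = T
((x5 \land x4) \lor x4) \lor (x6 \lor (x5 \lor x4)) = F \lor T = T
\lnot (((x5 \land x4) \lor x4) \lor (x6 \lor (x5 \lor x4))) = \lnot T = F
\lnot (x5 \lor x6) \to \lnot (((x5 \land x4) \lor x4) \lor (x6 \lor (x5 \lor x4))) = F \to F = T
x6 \to x4 = T \to F = F
x4 \lor (x6 \to x4) = F \lor F = F
x5 \land (x4 \lor (x6 \to x4)) = F \land F = F
x4 \land x5 = F \land F = F
(x4 \land x5) \to x6 = F \to T = T
(x5 \land (x4 \lor (x6 \to x4))) \land ((x4 \land x5) \to x6) = F \land T = F
(\lnot (x5 \lor x6) \to \lnot (((x5 \land x4) \lor x4) \lor (x6 \lor (x5 \lor x4)))) \to ((x5 \land (x4 \lor (x6 \to x4))) \land ((x4 \land x5) \to x6)) = T \to F = F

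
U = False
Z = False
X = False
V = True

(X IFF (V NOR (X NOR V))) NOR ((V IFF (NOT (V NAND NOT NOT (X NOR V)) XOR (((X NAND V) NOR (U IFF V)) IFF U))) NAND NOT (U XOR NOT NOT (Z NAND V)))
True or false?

False

X NOR V = False NOR True = False
V NOR (X NOR V) = True NOR False = False
X IFF (V NOR (X NOR V)) = False IFF False = True
X NOR V = False NOR True = False
NOT (X NOR V) = NOT False = True
NOT NOT (X NOR V) = NOT True = False
V NAND NOT NOT (X NOR V) = True NAND False = True
NOT (V NAND NOT NOT (X NOR V)) = NOT True = False
X NAND V = False NAND True = True
U IFF V = False IFF True = False
(X NAND V) NOR (U IFF V) = True NOR False = False
((X NAND V) NOR (U IFF V)) IFF U = False IFF False = True
NOT (V NAND NOT NOT (X NOR V)) XOR (((X NAND V) NOR (U IFF V)) IFF U) = False XOR True = True
V IFF (NOT (V NAND NOT NOT (X NOR V)) XOR (((X NAND V) NOR (U IFF V)) IFF U)) = True IFF True = True
Z NAND V = False NAND True = True
NOT (Z NAND V) = NOT True = False
NOT NOT (Z NAND V) = NOT False = True
U XOR NOT NOT (Z NAND V) = False XOR True = True
NOT (U XOR NOT NOT (Z NAND V)) = NOT True = False
(V IFF (NOT (V NAND NOT NOT (X NOR V)) XOR (((X NAND V) NOR (U IFF V)) IFF U))) NAND NOT (U XOR NOT NOT (Z NAND V)) = True NAND False = True
(X IFF (V NOR (X NOR V))) NOR ((V IFF (NOT (V NAND NOT NOT (X NOR V)) XOR (((X NAND V) NOR (U IFF V)) IFF U))) NAND NOT (U XOR NOT NOT (Z NAND V))) = True NOR True = False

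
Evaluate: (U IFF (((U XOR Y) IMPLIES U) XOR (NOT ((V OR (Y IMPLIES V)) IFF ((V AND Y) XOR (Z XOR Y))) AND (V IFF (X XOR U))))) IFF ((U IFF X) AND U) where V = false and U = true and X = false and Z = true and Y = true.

Substituting V=false, U=true, X=false, Z=true, Y=true:
U XOR Y = true XOR true = false
(U XOR Y) IMPLIES U = false IMPLIES true = true
Y IMPLIES V = true IMPLIES false = false
V OR (Y IMPLIES V) = false OR false = false
V AND Y = false AND true = false
Z XOR Y = true XOR true = false
(V AND Y) XOR (Z XOR Y) = false XOR false = false
(V OR (Y IMPLIES V)) IFF ((V AND Y) XOR (Z XOR Y)) = false IFF false = true
NOT ((V OR (Y IMPLIES V)) IFF ((V AND Y) XOR (Z XOR Y))) = NOT true = false
X XOR U = false XOR true = true
V IFF (X XOR U) = false IFF true = false
NOT ((V OR (Y IMPLIES V)) IFF ((V AND Y) XOR (Z XOR Y))) AND (V IFF (X XOR U)) = false AND false = false
((U XOR Y) IMPLIES U) XOR (NOT ((V OR (Y IMPLIES V)) IFF ((V AND Y) XOR (Z XOR Y))) AND (V IFF (X XOR U))) = true XOR false = true
U IFF (((U XOR Y) IMPLIES U) XOR (NOT ((V OR (Y IMPLIES V)) IFF ((V AND Y) XOR (Z XOR Y))) AND (V IFF (X XOR U)))) = true IFF true = true
U IFF X = true IFF false = false
(U IFF X) AND U = false AND true = false
(U IFF (((U XOR Y) IMPLIES U) XOR (NOT ((V OR (Y IMPLIES V)) IFF ((V AND Y) XOR (Z XOR Y))) AND (V IFF (X XOR U))))) IFF ((U IFF X) AND U) = true IFF false = false

false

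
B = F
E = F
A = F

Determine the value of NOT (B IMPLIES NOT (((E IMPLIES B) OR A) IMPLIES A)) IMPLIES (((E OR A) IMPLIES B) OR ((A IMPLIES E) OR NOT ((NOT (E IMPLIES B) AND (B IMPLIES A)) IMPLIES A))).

E IMPLIES B = F IMPLIES F = T
(E IMPLIES B) OR A = T OR F = T
((E IMPLIES B) OR A) IMPLIES A = T IMPLIES F = F
NOT (((E IMPLIES B) OR A) IMPLIES A) = NOT F = T
B IMPLIES NOT (((E IMPLIES B) OR A) IMPLIES A) = F IMPLIES T = T
NOT (B IMPLIES NOT (((E IMPLIES B) OR A) IMPLIES A)) = NOT T = F
E OR A = F OR F = F
(E OR A) IMPLIES B = F IMPLIES F = T
A IMPLIES E = F IMPLIES F = T
E IMPLIES B = F IMPLIES F = T
NOT (E IMPLIES B) = NOT T = F
B IMPLIES A = F IMPLIES F = T
NOT (E IMPLIES B) AND (B IMPLIES A) = F AND T = F
(NOT (E IMPLIES B) AND (B IMPLIES A)) IMPLIES A = F IMPLIES F = T
NOT ((NOT (E IMPLIES B) AND (B IMPLIES A)) IMPLIES A) = NOT T = F
(A IMPLIES E) OR NOT ((NOT (E IMPLIES B) AND (B IMPLIES A)) IMPLIES A) = T OR F = T
((E OR A) IMPLIES B) OR ((A IMPLIES E) OR NOT ((NOT (E IMPLIES B) AND (B IMPLIES A)) IMPLIES A)) = T OR T = T
NOT (B IMPLIES NOT (((E IMPLIES B) OR A) IMPLIES A)) IMPLIES (((E OR A) IMPLIES B) OR ((A IMPLIES E) OR NOT ((NOT (E IMPLIES B) AND (B IMPLIES A)) IMPLIES A))) = F IMPLIES T = T

T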